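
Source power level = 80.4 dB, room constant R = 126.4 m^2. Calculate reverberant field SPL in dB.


Given values:
  Lw = 80.4 dB, R = 126.4 m^2
Formula: SPL = Lw + 10 * log10(4 / R)
Compute 4 / R = 4 / 126.4 = 0.031646
Compute 10 * log10(0.031646) = -14.9968
SPL = 80.4 + (-14.9968) = 65.4

65.4 dB


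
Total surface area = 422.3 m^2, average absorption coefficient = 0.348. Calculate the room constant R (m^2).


Given values:
  S = 422.3 m^2, alpha = 0.348
Formula: R = S * alpha / (1 - alpha)
Numerator: 422.3 * 0.348 = 146.9604
Denominator: 1 - 0.348 = 0.652
R = 146.9604 / 0.652 = 225.4

225.4 m^2


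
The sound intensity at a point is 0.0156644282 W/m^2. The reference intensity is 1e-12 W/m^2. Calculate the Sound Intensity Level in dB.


Given values:
  I = 0.0156644282 W/m^2
  I_ref = 1e-12 W/m^2
Formula: SIL = 10 * log10(I / I_ref)
Compute ratio: I / I_ref = 15664428200
Compute log10: log10(15664428200) = 10.194915
Multiply: SIL = 10 * 10.194915 = 101.95

101.95 dB


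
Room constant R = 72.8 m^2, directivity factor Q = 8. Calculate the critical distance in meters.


Given values:
  R = 72.8 m^2, Q = 8
Formula: d_c = 0.141 * sqrt(Q * R)
Compute Q * R = 8 * 72.8 = 582.4
Compute sqrt(582.4) = 24.133
d_c = 0.141 * 24.133 = 3.403

3.403 m


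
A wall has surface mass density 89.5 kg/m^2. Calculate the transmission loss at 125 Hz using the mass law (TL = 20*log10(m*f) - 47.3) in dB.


Given values:
  m = 89.5 kg/m^2, f = 125 Hz
Formula: TL = 20 * log10(m * f) - 47.3
Compute m * f = 89.5 * 125 = 11187.5
Compute log10(11187.5) = 4.048733
Compute 20 * 4.048733 = 80.9747
TL = 80.9747 - 47.3 = 33.67

33.67 dB


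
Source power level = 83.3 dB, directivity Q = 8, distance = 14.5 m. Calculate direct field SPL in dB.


Given values:
  Lw = 83.3 dB, Q = 8, r = 14.5 m
Formula: SPL = Lw + 10 * log10(Q / (4 * pi * r^2))
Compute 4 * pi * r^2 = 4 * pi * 14.5^2 = 2642.0794
Compute Q / denom = 8 / 2642.0794 = 0.00302792
Compute 10 * log10(0.00302792) = -25.1886
SPL = 83.3 + (-25.1886) = 58.11

58.11 dB


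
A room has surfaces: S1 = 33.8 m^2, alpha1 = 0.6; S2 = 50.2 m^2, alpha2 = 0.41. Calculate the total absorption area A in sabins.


Given surfaces:
  Surface 1: 33.8 * 0.6 = 20.28
  Surface 2: 50.2 * 0.41 = 20.582
Formula: A = sum(Si * alpha_i)
A = 20.28 + 20.582
A = 40.86

40.86 sabins


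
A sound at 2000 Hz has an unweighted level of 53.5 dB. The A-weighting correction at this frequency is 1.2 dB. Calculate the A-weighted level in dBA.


Given values:
  SPL = 53.5 dB
  A-weighting at 2000 Hz = 1.2 dB
Formula: L_A = SPL + A_weight
L_A = 53.5 + (1.2)
L_A = 54.7

54.7 dBA


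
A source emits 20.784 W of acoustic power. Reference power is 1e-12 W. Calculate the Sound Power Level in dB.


Given values:
  W = 20.784 W
  W_ref = 1e-12 W
Formula: SWL = 10 * log10(W / W_ref)
Compute ratio: W / W_ref = 20784000000000
Compute log10: log10(20784000000000) = 13.317729
Multiply: SWL = 10 * 13.317729 = 133.18

133.18 dB


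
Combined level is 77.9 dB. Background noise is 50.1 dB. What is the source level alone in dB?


Given values:
  L_total = 77.9 dB, L_bg = 50.1 dB
Formula: L_source = 10 * log10(10^(L_total/10) - 10^(L_bg/10))
Convert to linear:
  10^(77.9/10) = 61659500.1861
  10^(50.1/10) = 102329.2992
Difference: 61659500.1861 - 102329.2992 = 61557170.8869
L_source = 10 * log10(61557170.8869) = 77.89

77.89 dB


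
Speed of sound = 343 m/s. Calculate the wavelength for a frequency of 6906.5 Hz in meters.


Given values:
  c = 343 m/s, f = 6906.5 Hz
Formula: lambda = c / f
lambda = 343 / 6906.5
lambda = 0.0497

0.0497 m


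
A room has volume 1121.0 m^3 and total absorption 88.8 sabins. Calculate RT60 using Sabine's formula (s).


Given values:
  V = 1121.0 m^3
  A = 88.8 sabins
Formula: RT60 = 0.161 * V / A
Numerator: 0.161 * 1121.0 = 180.481
RT60 = 180.481 / 88.8 = 2.032

2.032 s


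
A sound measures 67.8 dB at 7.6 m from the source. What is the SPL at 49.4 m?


Given values:
  SPL1 = 67.8 dB, r1 = 7.6 m, r2 = 49.4 m
Formula: SPL2 = SPL1 - 20 * log10(r2 / r1)
Compute ratio: r2 / r1 = 49.4 / 7.6 = 6.5
Compute log10: log10(6.5) = 0.812913
Compute drop: 20 * 0.812913 = 16.2583
SPL2 = 67.8 - 16.2583 = 51.54

51.54 dB


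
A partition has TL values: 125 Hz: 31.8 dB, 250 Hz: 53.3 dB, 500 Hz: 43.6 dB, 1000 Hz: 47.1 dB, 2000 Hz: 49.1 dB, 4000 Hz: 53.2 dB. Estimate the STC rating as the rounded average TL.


Given TL values at each frequency:
  125 Hz: 31.8 dB
  250 Hz: 53.3 dB
  500 Hz: 43.6 dB
  1000 Hz: 47.1 dB
  2000 Hz: 49.1 dB
  4000 Hz: 53.2 dB
Formula: STC ~ round(average of TL values)
Sum = 31.8 + 53.3 + 43.6 + 47.1 + 49.1 + 53.2 = 278.1
Average = 278.1 / 6 = 46.35
Rounded: 46

46


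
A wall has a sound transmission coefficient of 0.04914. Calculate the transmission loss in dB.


Given values:
  tau = 0.04914
Formula: TL = 10 * log10(1 / tau)
Compute 1 / tau = 1 / 0.04914 = 20.35
Compute log10(20.35) = 1.308564
TL = 10 * 1.308564 = 13.09

13.09 dB


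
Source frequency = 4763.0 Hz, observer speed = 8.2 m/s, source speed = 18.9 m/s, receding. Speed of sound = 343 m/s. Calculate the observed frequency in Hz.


Given values:
  f_s = 4763.0 Hz, v_o = 8.2 m/s, v_s = 18.9 m/s
  Direction: receding
Formula: f_o = f_s * (c - v_o) / (c + v_s)
Numerator: c - v_o = 343 - 8.2 = 334.8
Denominator: c + v_s = 343 + 18.9 = 361.9
f_o = 4763.0 * 334.8 / 361.9 = 4406.33

4406.33 Hz


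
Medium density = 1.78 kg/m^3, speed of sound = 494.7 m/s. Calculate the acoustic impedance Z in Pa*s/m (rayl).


Given values:
  rho = 1.78 kg/m^3
  c = 494.7 m/s
Formula: Z = rho * c
Z = 1.78 * 494.7
Z = 880.57

880.57 rayl


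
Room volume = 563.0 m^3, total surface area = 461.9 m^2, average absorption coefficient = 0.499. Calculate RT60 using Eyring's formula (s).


Given values:
  V = 563.0 m^3, S = 461.9 m^2, alpha = 0.499
Formula: RT60 = 0.161 * V / (-S * ln(1 - alpha))
Compute ln(1 - 0.499) = ln(0.501) = -0.691149
Denominator: -461.9 * -0.691149 = 319.2417
Numerator: 0.161 * 563.0 = 90.643
RT60 = 90.643 / 319.2417 = 0.284

0.284 s


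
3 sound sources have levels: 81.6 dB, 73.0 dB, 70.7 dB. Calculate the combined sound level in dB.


Formula: L_total = 10 * log10( sum(10^(Li/10)) )
  Source 1: 10^(81.6/10) = 144543977.0746
  Source 2: 10^(73.0/10) = 19952623.1497
  Source 3: 10^(70.7/10) = 11748975.5494
Sum of linear values = 176245575.7737
L_total = 10 * log10(176245575.7737) = 82.46

82.46 dB


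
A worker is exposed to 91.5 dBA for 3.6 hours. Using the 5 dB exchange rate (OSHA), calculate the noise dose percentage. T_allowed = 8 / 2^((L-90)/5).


Given values:
  L = 91.5 dBA, T = 3.6 hours
Formula: T_allowed = 8 / 2^((L - 90) / 5)
Compute exponent: (91.5 - 90) / 5 = 0.3
Compute 2^(0.3) = 1.231144
T_allowed = 8 / 1.231144 = 6.498021 hours
Dose = (T / T_allowed) * 100
Dose = (3.6 / 6.498021) * 100 = 55.4

55.4 %


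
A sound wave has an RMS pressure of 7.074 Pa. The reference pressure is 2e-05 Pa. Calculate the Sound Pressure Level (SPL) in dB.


Given values:
  p = 7.074 Pa
  p_ref = 2e-05 Pa
Formula: SPL = 20 * log10(p / p_ref)
Compute ratio: p / p_ref = 7.074 / 2e-05 = 353700
Compute log10: log10(353700) = 5.548635
Multiply: SPL = 20 * 5.548635 = 110.97

110.97 dB


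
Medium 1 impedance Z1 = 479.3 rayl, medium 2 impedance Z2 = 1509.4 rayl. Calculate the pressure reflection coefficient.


Given values:
  Z1 = 479.3 rayl, Z2 = 1509.4 rayl
Formula: R = (Z2 - Z1) / (Z2 + Z1)
Numerator: Z2 - Z1 = 1509.4 - 479.3 = 1030.1
Denominator: Z2 + Z1 = 1509.4 + 479.3 = 1988.7
R = 1030.1 / 1988.7 = 0.518

0.518


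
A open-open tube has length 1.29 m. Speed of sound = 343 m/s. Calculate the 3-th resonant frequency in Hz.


Given values:
  Tube type: open-open, L = 1.29 m, c = 343 m/s, n = 3
Formula: f_n = n * c / (2 * L)
Compute 2 * L = 2 * 1.29 = 2.58
f = 3 * 343 / 2.58
f = 398.84

398.84 Hz


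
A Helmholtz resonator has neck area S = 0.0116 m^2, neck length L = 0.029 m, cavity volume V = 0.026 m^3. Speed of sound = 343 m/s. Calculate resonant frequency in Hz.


Given values:
  S = 0.0116 m^2, L = 0.029 m, V = 0.026 m^3, c = 343 m/s
Formula: f = (c / (2*pi)) * sqrt(S / (V * L))
Compute V * L = 0.026 * 0.029 = 0.000754
Compute S / (V * L) = 0.0116 / 0.000754 = 15.3846
Compute sqrt(15.3846) = 3.922321
Compute c / (2*pi) = 343 / 6.283185 = 54.590148
f = 54.590148 * 3.922321 = 214.12

214.12 Hz


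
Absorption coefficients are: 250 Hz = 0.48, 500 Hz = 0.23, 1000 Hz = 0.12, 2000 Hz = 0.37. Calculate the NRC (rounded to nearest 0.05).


Given values:
  a_250 = 0.48, a_500 = 0.23
  a_1000 = 0.12, a_2000 = 0.37
Formula: NRC = (a250 + a500 + a1000 + a2000) / 4
Sum = 0.48 + 0.23 + 0.12 + 0.37 = 1.2
NRC = 1.2 / 4 = 0.3
Rounded to nearest 0.05: 0.3

0.3


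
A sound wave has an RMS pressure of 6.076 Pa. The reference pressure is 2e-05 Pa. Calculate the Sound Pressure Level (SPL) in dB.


Given values:
  p = 6.076 Pa
  p_ref = 2e-05 Pa
Formula: SPL = 20 * log10(p / p_ref)
Compute ratio: p / p_ref = 6.076 / 2e-05 = 303800
Compute log10: log10(303800) = 5.482588
Multiply: SPL = 20 * 5.482588 = 109.65

109.65 dB


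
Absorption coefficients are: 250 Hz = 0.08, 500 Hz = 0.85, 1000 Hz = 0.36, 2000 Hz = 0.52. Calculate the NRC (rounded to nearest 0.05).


Given values:
  a_250 = 0.08, a_500 = 0.85
  a_1000 = 0.36, a_2000 = 0.52
Formula: NRC = (a250 + a500 + a1000 + a2000) / 4
Sum = 0.08 + 0.85 + 0.36 + 0.52 = 1.81
NRC = 1.81 / 4 = 0.4525
Rounded to nearest 0.05: 0.45

0.45


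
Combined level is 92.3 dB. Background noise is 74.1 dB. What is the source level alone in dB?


Given values:
  L_total = 92.3 dB, L_bg = 74.1 dB
Formula: L_source = 10 * log10(10^(L_total/10) - 10^(L_bg/10))
Convert to linear:
  10^(92.3/10) = 1698243652.4617
  10^(74.1/10) = 25703957.8277
Difference: 1698243652.4617 - 25703957.8277 = 1672539694.634
L_source = 10 * log10(1672539694.634) = 92.23

92.23 dB


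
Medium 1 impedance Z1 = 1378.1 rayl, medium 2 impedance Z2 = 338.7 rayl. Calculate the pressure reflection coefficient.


Given values:
  Z1 = 1378.1 rayl, Z2 = 338.7 rayl
Formula: R = (Z2 - Z1) / (Z2 + Z1)
Numerator: Z2 - Z1 = 338.7 - 1378.1 = -1039.4
Denominator: Z2 + Z1 = 338.7 + 1378.1 = 1716.8
R = -1039.4 / 1716.8 = -0.6054

-0.6054


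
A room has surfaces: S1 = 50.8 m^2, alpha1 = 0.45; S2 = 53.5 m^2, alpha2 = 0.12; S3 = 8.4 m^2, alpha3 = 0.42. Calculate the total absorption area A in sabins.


Given surfaces:
  Surface 1: 50.8 * 0.45 = 22.86
  Surface 2: 53.5 * 0.12 = 6.42
  Surface 3: 8.4 * 0.42 = 3.528
Formula: A = sum(Si * alpha_i)
A = 22.86 + 6.42 + 3.528
A = 32.81

32.81 sabins


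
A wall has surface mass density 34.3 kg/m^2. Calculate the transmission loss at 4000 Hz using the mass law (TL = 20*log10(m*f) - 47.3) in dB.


Given values:
  m = 34.3 kg/m^2, f = 4000 Hz
Formula: TL = 20 * log10(m * f) - 47.3
Compute m * f = 34.3 * 4000 = 137200.0
Compute log10(137200.0) = 5.137354
Compute 20 * 5.137354 = 102.7471
TL = 102.7471 - 47.3 = 55.45

55.45 dB


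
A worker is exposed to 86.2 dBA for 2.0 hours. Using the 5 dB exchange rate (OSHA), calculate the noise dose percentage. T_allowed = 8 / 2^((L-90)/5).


Given values:
  L = 86.2 dBA, T = 2.0 hours
Formula: T_allowed = 8 / 2^((L - 90) / 5)
Compute exponent: (86.2 - 90) / 5 = -0.76
Compute 2^(-0.76) = 0.590496
T_allowed = 8 / 0.590496 = 13.547933 hours
Dose = (T / T_allowed) * 100
Dose = (2.0 / 13.547933) * 100 = 14.76

14.76 %


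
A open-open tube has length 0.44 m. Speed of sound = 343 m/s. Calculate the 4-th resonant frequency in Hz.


Given values:
  Tube type: open-open, L = 0.44 m, c = 343 m/s, n = 4
Formula: f_n = n * c / (2 * L)
Compute 2 * L = 2 * 0.44 = 0.88
f = 4 * 343 / 0.88
f = 1559.09

1559.09 Hz


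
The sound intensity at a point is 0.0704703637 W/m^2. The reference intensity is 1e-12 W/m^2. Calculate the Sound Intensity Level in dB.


Given values:
  I = 0.0704703637 W/m^2
  I_ref = 1e-12 W/m^2
Formula: SIL = 10 * log10(I / I_ref)
Compute ratio: I / I_ref = 70470363700
Compute log10: log10(70470363700) = 10.848007
Multiply: SIL = 10 * 10.848007 = 108.48

108.48 dB


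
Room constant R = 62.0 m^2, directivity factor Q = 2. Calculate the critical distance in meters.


Given values:
  R = 62.0 m^2, Q = 2
Formula: d_c = 0.141 * sqrt(Q * R)
Compute Q * R = 2 * 62.0 = 124.0
Compute sqrt(124.0) = 11.1355
d_c = 0.141 * 11.1355 = 1.57

1.57 m


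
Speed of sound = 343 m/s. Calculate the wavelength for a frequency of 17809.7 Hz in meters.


Given values:
  c = 343 m/s, f = 17809.7 Hz
Formula: lambda = c / f
lambda = 343 / 17809.7
lambda = 0.0193

0.0193 m


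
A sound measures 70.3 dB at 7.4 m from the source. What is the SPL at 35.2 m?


Given values:
  SPL1 = 70.3 dB, r1 = 7.4 m, r2 = 35.2 m
Formula: SPL2 = SPL1 - 20 * log10(r2 / r1)
Compute ratio: r2 / r1 = 35.2 / 7.4 = 4.7568
Compute log10: log10(4.7568) = 0.677315
Compute drop: 20 * 0.677315 = 13.5463
SPL2 = 70.3 - 13.5463 = 56.75

56.75 dB


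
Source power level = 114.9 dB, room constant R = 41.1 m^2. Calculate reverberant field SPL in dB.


Given values:
  Lw = 114.9 dB, R = 41.1 m^2
Formula: SPL = Lw + 10 * log10(4 / R)
Compute 4 / R = 4 / 41.1 = 0.097324
Compute 10 * log10(0.097324) = -10.1178
SPL = 114.9 + (-10.1178) = 104.78

104.78 dB


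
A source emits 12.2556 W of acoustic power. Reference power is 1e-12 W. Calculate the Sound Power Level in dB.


Given values:
  W = 12.2556 W
  W_ref = 1e-12 W
Formula: SWL = 10 * log10(W / W_ref)
Compute ratio: W / W_ref = 12255600000000
Compute log10: log10(12255600000000) = 13.088335
Multiply: SWL = 10 * 13.088335 = 130.88

130.88 dB


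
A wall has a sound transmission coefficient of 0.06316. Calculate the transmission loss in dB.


Given values:
  tau = 0.06316
Formula: TL = 10 * log10(1 / tau)
Compute 1 / tau = 1 / 0.06316 = 15.8328
Compute log10(15.8328) = 1.199558
TL = 10 * 1.199558 = 12.0

12.0 dB


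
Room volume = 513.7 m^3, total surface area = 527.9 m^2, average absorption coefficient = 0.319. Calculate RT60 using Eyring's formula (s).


Given values:
  V = 513.7 m^3, S = 527.9 m^2, alpha = 0.319
Formula: RT60 = 0.161 * V / (-S * ln(1 - alpha))
Compute ln(1 - 0.319) = ln(0.681) = -0.384193
Denominator: -527.9 * -0.384193 = 202.8155
Numerator: 0.161 * 513.7 = 82.7057
RT60 = 82.7057 / 202.8155 = 0.408

0.408 s


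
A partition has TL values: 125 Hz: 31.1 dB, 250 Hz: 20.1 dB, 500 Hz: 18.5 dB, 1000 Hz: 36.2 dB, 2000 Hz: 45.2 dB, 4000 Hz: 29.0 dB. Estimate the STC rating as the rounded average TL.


Given TL values at each frequency:
  125 Hz: 31.1 dB
  250 Hz: 20.1 dB
  500 Hz: 18.5 dB
  1000 Hz: 36.2 dB
  2000 Hz: 45.2 dB
  4000 Hz: 29.0 dB
Formula: STC ~ round(average of TL values)
Sum = 31.1 + 20.1 + 18.5 + 36.2 + 45.2 + 29.0 = 180.1
Average = 180.1 / 6 = 30.02
Rounded: 30

30


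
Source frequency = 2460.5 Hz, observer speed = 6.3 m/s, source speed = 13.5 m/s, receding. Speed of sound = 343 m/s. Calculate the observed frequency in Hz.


Given values:
  f_s = 2460.5 Hz, v_o = 6.3 m/s, v_s = 13.5 m/s
  Direction: receding
Formula: f_o = f_s * (c - v_o) / (c + v_s)
Numerator: c - v_o = 343 - 6.3 = 336.7
Denominator: c + v_s = 343 + 13.5 = 356.5
f_o = 2460.5 * 336.7 / 356.5 = 2323.84

2323.84 Hz


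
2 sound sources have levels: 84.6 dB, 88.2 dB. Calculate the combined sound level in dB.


Formula: L_total = 10 * log10( sum(10^(Li/10)) )
  Source 1: 10^(84.6/10) = 288403150.3127
  Source 2: 10^(88.2/10) = 660693448.0076
Sum of linear values = 949096598.3203
L_total = 10 * log10(949096598.3203) = 89.77

89.77 dB


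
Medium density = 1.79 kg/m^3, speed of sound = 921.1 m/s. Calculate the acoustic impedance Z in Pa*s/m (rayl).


Given values:
  rho = 1.79 kg/m^3
  c = 921.1 m/s
Formula: Z = rho * c
Z = 1.79 * 921.1
Z = 1648.77

1648.77 rayl


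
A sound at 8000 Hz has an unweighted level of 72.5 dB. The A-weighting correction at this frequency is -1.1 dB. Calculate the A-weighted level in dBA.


Given values:
  SPL = 72.5 dB
  A-weighting at 8000 Hz = -1.1 dB
Formula: L_A = SPL + A_weight
L_A = 72.5 + (-1.1)
L_A = 71.4

71.4 dBA


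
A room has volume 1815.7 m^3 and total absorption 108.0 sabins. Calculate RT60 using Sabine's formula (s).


Given values:
  V = 1815.7 m^3
  A = 108.0 sabins
Formula: RT60 = 0.161 * V / A
Numerator: 0.161 * 1815.7 = 292.3277
RT60 = 292.3277 / 108.0 = 2.707

2.707 s


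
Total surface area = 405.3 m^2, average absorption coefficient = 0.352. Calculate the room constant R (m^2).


Given values:
  S = 405.3 m^2, alpha = 0.352
Formula: R = S * alpha / (1 - alpha)
Numerator: 405.3 * 0.352 = 142.6656
Denominator: 1 - 0.352 = 0.648
R = 142.6656 / 0.648 = 220.16

220.16 m^2


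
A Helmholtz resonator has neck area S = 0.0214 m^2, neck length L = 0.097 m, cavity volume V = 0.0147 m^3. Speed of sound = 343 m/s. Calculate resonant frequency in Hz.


Given values:
  S = 0.0214 m^2, L = 0.097 m, V = 0.0147 m^3, c = 343 m/s
Formula: f = (c / (2*pi)) * sqrt(S / (V * L))
Compute V * L = 0.0147 * 0.097 = 0.0014259
Compute S / (V * L) = 0.0214 / 0.0014259 = 15.0081
Compute sqrt(15.0081) = 3.874029
Compute c / (2*pi) = 343 / 6.283185 = 54.590148
f = 54.590148 * 3.874029 = 211.48

211.48 Hz


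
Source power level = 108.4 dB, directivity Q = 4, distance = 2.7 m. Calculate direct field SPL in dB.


Given values:
  Lw = 108.4 dB, Q = 4, r = 2.7 m
Formula: SPL = Lw + 10 * log10(Q / (4 * pi * r^2))
Compute 4 * pi * r^2 = 4 * pi * 2.7^2 = 91.6088
Compute Q / denom = 4 / 91.6088 = 0.04366393
Compute 10 * log10(0.04366393) = -13.5988
SPL = 108.4 + (-13.5988) = 94.8

94.8 dB


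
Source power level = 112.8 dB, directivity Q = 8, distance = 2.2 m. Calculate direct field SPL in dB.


Given values:
  Lw = 112.8 dB, Q = 8, r = 2.2 m
Formula: SPL = Lw + 10 * log10(Q / (4 * pi * r^2))
Compute 4 * pi * r^2 = 4 * pi * 2.2^2 = 60.8212
Compute Q / denom = 8 / 60.8212 = 0.13153308
Compute 10 * log10(0.13153308) = -8.8097
SPL = 112.8 + (-8.8097) = 103.99

103.99 dB


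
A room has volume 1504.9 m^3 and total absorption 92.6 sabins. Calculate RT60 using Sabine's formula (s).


Given values:
  V = 1504.9 m^3
  A = 92.6 sabins
Formula: RT60 = 0.161 * V / A
Numerator: 0.161 * 1504.9 = 242.2889
RT60 = 242.2889 / 92.6 = 2.617

2.617 s


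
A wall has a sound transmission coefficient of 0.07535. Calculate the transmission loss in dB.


Given values:
  tau = 0.07535
Formula: TL = 10 * log10(1 / tau)
Compute 1 / tau = 1 / 0.07535 = 13.2714
Compute log10(13.2714) = 1.122917
TL = 10 * 1.122917 = 11.23

11.23 dB


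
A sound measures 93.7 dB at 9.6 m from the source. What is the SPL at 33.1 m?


Given values:
  SPL1 = 93.7 dB, r1 = 9.6 m, r2 = 33.1 m
Formula: SPL2 = SPL1 - 20 * log10(r2 / r1)
Compute ratio: r2 / r1 = 33.1 / 9.6 = 3.4479
Compute log10: log10(3.4479) = 0.537555
Compute drop: 20 * 0.537555 = 10.7511
SPL2 = 93.7 - 10.7511 = 82.95

82.95 dB


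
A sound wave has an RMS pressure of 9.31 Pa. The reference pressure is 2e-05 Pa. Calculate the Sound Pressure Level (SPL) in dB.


Given values:
  p = 9.31 Pa
  p_ref = 2e-05 Pa
Formula: SPL = 20 * log10(p / p_ref)
Compute ratio: p / p_ref = 9.31 / 2e-05 = 465500
Compute log10: log10(465500) = 5.66792
Multiply: SPL = 20 * 5.66792 = 113.36

113.36 dB


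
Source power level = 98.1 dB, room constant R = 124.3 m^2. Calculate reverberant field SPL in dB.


Given values:
  Lw = 98.1 dB, R = 124.3 m^2
Formula: SPL = Lw + 10 * log10(4 / R)
Compute 4 / R = 4 / 124.3 = 0.03218
Compute 10 * log10(0.03218) = -14.9241
SPL = 98.1 + (-14.9241) = 83.18

83.18 dB


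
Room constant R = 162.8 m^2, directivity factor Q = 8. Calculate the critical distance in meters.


Given values:
  R = 162.8 m^2, Q = 8
Formula: d_c = 0.141 * sqrt(Q * R)
Compute Q * R = 8 * 162.8 = 1302.4
Compute sqrt(1302.4) = 36.0888
d_c = 0.141 * 36.0888 = 5.089

5.089 m


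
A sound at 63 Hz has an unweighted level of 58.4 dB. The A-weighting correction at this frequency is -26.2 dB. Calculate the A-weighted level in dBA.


Given values:
  SPL = 58.4 dB
  A-weighting at 63 Hz = -26.2 dB
Formula: L_A = SPL + A_weight
L_A = 58.4 + (-26.2)
L_A = 32.2

32.2 dBA


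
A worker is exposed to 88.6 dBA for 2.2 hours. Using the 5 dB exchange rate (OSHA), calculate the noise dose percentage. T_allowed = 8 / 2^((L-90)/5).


Given values:
  L = 88.6 dBA, T = 2.2 hours
Formula: T_allowed = 8 / 2^((L - 90) / 5)
Compute exponent: (88.6 - 90) / 5 = -0.28
Compute 2^(-0.28) = 0.823591
T_allowed = 8 / 0.823591 = 9.713559 hours
Dose = (T / T_allowed) * 100
Dose = (2.2 / 9.713559) * 100 = 22.65

22.65 %


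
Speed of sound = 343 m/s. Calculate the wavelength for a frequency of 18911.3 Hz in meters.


Given values:
  c = 343 m/s, f = 18911.3 Hz
Formula: lambda = c / f
lambda = 343 / 18911.3
lambda = 0.0181

0.0181 m


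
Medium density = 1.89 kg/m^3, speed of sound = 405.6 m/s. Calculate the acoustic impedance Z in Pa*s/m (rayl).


Given values:
  rho = 1.89 kg/m^3
  c = 405.6 m/s
Formula: Z = rho * c
Z = 1.89 * 405.6
Z = 766.58

766.58 rayl


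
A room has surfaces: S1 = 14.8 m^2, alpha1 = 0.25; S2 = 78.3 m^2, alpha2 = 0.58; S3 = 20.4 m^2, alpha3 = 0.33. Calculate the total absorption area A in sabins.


Given surfaces:
  Surface 1: 14.8 * 0.25 = 3.7
  Surface 2: 78.3 * 0.58 = 45.414
  Surface 3: 20.4 * 0.33 = 6.732
Formula: A = sum(Si * alpha_i)
A = 3.7 + 45.414 + 6.732
A = 55.85

55.85 sabins


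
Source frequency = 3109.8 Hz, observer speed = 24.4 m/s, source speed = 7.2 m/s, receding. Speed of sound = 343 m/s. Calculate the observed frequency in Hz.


Given values:
  f_s = 3109.8 Hz, v_o = 24.4 m/s, v_s = 7.2 m/s
  Direction: receding
Formula: f_o = f_s * (c - v_o) / (c + v_s)
Numerator: c - v_o = 343 - 24.4 = 318.6
Denominator: c + v_s = 343 + 7.2 = 350.2
f_o = 3109.8 * 318.6 / 350.2 = 2829.19

2829.19 Hz


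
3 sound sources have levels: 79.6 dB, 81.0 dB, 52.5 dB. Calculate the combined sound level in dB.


Formula: L_total = 10 * log10( sum(10^(Li/10)) )
  Source 1: 10^(79.6/10) = 91201083.9356
  Source 2: 10^(81.0/10) = 125892541.1794
  Source 3: 10^(52.5/10) = 177827.941
Sum of linear values = 217271453.056
L_total = 10 * log10(217271453.056) = 83.37

83.37 dB


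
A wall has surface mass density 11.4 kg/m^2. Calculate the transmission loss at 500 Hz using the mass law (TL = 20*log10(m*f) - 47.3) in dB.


Given values:
  m = 11.4 kg/m^2, f = 500 Hz
Formula: TL = 20 * log10(m * f) - 47.3
Compute m * f = 11.4 * 500 = 5700.0
Compute log10(5700.0) = 3.755875
Compute 20 * 3.755875 = 75.1175
TL = 75.1175 - 47.3 = 27.82

27.82 dB


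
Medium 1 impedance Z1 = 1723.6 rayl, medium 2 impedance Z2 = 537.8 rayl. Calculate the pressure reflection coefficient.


Given values:
  Z1 = 1723.6 rayl, Z2 = 537.8 rayl
Formula: R = (Z2 - Z1) / (Z2 + Z1)
Numerator: Z2 - Z1 = 537.8 - 1723.6 = -1185.8
Denominator: Z2 + Z1 = 537.8 + 1723.6 = 2261.4
R = -1185.8 / 2261.4 = -0.5244

-0.5244


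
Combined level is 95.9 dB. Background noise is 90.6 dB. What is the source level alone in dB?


Given values:
  L_total = 95.9 dB, L_bg = 90.6 dB
Formula: L_source = 10 * log10(10^(L_total/10) - 10^(L_bg/10))
Convert to linear:
  10^(95.9/10) = 3890451449.9428
  10^(90.6/10) = 1148153621.4969
Difference: 3890451449.9428 - 1148153621.4969 = 2742297828.4459
L_source = 10 * log10(2742297828.4459) = 94.38

94.38 dB


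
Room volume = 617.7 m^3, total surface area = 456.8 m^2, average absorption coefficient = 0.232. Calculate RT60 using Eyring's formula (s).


Given values:
  V = 617.7 m^3, S = 456.8 m^2, alpha = 0.232
Formula: RT60 = 0.161 * V / (-S * ln(1 - alpha))
Compute ln(1 - 0.232) = ln(0.768) = -0.263966
Denominator: -456.8 * -0.263966 = 120.5797
Numerator: 0.161 * 617.7 = 99.4497
RT60 = 99.4497 / 120.5797 = 0.825

0.825 s


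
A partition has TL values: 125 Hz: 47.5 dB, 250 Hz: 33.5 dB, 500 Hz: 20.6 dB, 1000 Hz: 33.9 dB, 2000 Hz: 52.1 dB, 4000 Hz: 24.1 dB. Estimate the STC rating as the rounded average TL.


Given TL values at each frequency:
  125 Hz: 47.5 dB
  250 Hz: 33.5 dB
  500 Hz: 20.6 dB
  1000 Hz: 33.9 dB
  2000 Hz: 52.1 dB
  4000 Hz: 24.1 dB
Formula: STC ~ round(average of TL values)
Sum = 47.5 + 33.5 + 20.6 + 33.9 + 52.1 + 24.1 = 211.7
Average = 211.7 / 6 = 35.28
Rounded: 35

35


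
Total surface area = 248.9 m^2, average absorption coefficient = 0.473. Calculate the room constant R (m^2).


Given values:
  S = 248.9 m^2, alpha = 0.473
Formula: R = S * alpha / (1 - alpha)
Numerator: 248.9 * 0.473 = 117.7297
Denominator: 1 - 0.473 = 0.527
R = 117.7297 / 0.527 = 223.4

223.4 m^2


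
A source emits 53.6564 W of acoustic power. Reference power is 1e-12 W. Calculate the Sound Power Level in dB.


Given values:
  W = 53.6564 W
  W_ref = 1e-12 W
Formula: SWL = 10 * log10(W / W_ref)
Compute ratio: W / W_ref = 53656400000000
Compute log10: log10(53656400000000) = 13.729622
Multiply: SWL = 10 * 13.729622 = 137.3

137.3 dB


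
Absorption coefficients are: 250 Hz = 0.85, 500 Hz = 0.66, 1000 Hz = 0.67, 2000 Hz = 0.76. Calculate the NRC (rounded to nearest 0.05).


Given values:
  a_250 = 0.85, a_500 = 0.66
  a_1000 = 0.67, a_2000 = 0.76
Formula: NRC = (a250 + a500 + a1000 + a2000) / 4
Sum = 0.85 + 0.66 + 0.67 + 0.76 = 2.94
NRC = 2.94 / 4 = 0.735
Rounded to nearest 0.05: 0.75

0.75


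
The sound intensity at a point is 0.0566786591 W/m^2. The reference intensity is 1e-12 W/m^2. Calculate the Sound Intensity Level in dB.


Given values:
  I = 0.0566786591 W/m^2
  I_ref = 1e-12 W/m^2
Formula: SIL = 10 * log10(I / I_ref)
Compute ratio: I / I_ref = 56678659100
Compute log10: log10(56678659100) = 10.75342
Multiply: SIL = 10 * 10.75342 = 107.53

107.53 dB


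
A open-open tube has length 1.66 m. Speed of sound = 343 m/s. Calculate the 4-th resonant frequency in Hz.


Given values:
  Tube type: open-open, L = 1.66 m, c = 343 m/s, n = 4
Formula: f_n = n * c / (2 * L)
Compute 2 * L = 2 * 1.66 = 3.32
f = 4 * 343 / 3.32
f = 413.25

413.25 Hz


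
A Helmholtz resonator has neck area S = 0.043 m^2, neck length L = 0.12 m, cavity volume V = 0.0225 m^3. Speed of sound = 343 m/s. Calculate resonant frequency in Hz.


Given values:
  S = 0.043 m^2, L = 0.12 m, V = 0.0225 m^3, c = 343 m/s
Formula: f = (c / (2*pi)) * sqrt(S / (V * L))
Compute V * L = 0.0225 * 0.12 = 0.0027
Compute S / (V * L) = 0.043 / 0.0027 = 15.9259
Compute sqrt(15.9259) = 3.990727
Compute c / (2*pi) = 343 / 6.283185 = 54.590148
f = 54.590148 * 3.990727 = 217.85

217.85 Hz


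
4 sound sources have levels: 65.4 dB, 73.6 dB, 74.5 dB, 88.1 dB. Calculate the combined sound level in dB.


Formula: L_total = 10 * log10( sum(10^(Li/10)) )
  Source 1: 10^(65.4/10) = 3467368.5045
  Source 2: 10^(73.6/10) = 22908676.5277
  Source 3: 10^(74.5/10) = 28183829.3126
  Source 4: 10^(88.1/10) = 645654229.0347
Sum of linear values = 700214103.3795
L_total = 10 * log10(700214103.3795) = 88.45

88.45 dB


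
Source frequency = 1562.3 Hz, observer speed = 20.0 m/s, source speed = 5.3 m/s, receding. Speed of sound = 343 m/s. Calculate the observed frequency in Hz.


Given values:
  f_s = 1562.3 Hz, v_o = 20.0 m/s, v_s = 5.3 m/s
  Direction: receding
Formula: f_o = f_s * (c - v_o) / (c + v_s)
Numerator: c - v_o = 343 - 20.0 = 323.0
Denominator: c + v_s = 343 + 5.3 = 348.3
f_o = 1562.3 * 323.0 / 348.3 = 1448.82

1448.82 Hz


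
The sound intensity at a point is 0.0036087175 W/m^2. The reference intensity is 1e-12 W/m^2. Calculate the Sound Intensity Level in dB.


Given values:
  I = 0.0036087175 W/m^2
  I_ref = 1e-12 W/m^2
Formula: SIL = 10 * log10(I / I_ref)
Compute ratio: I / I_ref = 3608717500
Compute log10: log10(3608717500) = 9.557353
Multiply: SIL = 10 * 9.557353 = 95.57

95.57 dB


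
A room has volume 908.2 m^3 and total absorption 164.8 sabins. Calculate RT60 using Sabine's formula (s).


Given values:
  V = 908.2 m^3
  A = 164.8 sabins
Formula: RT60 = 0.161 * V / A
Numerator: 0.161 * 908.2 = 146.2202
RT60 = 146.2202 / 164.8 = 0.887

0.887 s


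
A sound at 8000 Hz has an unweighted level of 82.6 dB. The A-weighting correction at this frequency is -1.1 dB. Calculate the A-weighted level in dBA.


Given values:
  SPL = 82.6 dB
  A-weighting at 8000 Hz = -1.1 dB
Formula: L_A = SPL + A_weight
L_A = 82.6 + (-1.1)
L_A = 81.5

81.5 dBA


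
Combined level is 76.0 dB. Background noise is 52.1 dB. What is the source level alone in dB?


Given values:
  L_total = 76.0 dB, L_bg = 52.1 dB
Formula: L_source = 10 * log10(10^(L_total/10) - 10^(L_bg/10))
Convert to linear:
  10^(76.0/10) = 39810717.0553
  10^(52.1/10) = 162181.0097
Difference: 39810717.0553 - 162181.0097 = 39648536.0456
L_source = 10 * log10(39648536.0456) = 75.98

75.98 dB


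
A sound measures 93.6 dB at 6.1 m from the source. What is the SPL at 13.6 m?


Given values:
  SPL1 = 93.6 dB, r1 = 6.1 m, r2 = 13.6 m
Formula: SPL2 = SPL1 - 20 * log10(r2 / r1)
Compute ratio: r2 / r1 = 13.6 / 6.1 = 2.2295
Compute log10: log10(2.2295) = 0.348207
Compute drop: 20 * 0.348207 = 6.9641
SPL2 = 93.6 - 6.9641 = 86.64

86.64 dB


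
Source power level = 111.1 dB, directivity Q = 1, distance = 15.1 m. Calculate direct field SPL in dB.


Given values:
  Lw = 111.1 dB, Q = 1, r = 15.1 m
Formula: SPL = Lw + 10 * log10(Q / (4 * pi * r^2))
Compute 4 * pi * r^2 = 4 * pi * 15.1^2 = 2865.2582
Compute Q / denom = 1 / 2865.2582 = 0.00034901
Compute 10 * log10(0.00034901) = -34.5716
SPL = 111.1 + (-34.5716) = 76.53

76.53 dB


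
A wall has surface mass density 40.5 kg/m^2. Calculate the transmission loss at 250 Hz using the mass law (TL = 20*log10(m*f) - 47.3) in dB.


Given values:
  m = 40.5 kg/m^2, f = 250 Hz
Formula: TL = 20 * log10(m * f) - 47.3
Compute m * f = 40.5 * 250 = 10125.0
Compute log10(10125.0) = 4.005395
Compute 20 * 4.005395 = 80.1079
TL = 80.1079 - 47.3 = 32.81

32.81 dB


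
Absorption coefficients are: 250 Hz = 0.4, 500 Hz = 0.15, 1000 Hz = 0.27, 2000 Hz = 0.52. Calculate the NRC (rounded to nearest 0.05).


Given values:
  a_250 = 0.4, a_500 = 0.15
  a_1000 = 0.27, a_2000 = 0.52
Formula: NRC = (a250 + a500 + a1000 + a2000) / 4
Sum = 0.4 + 0.15 + 0.27 + 0.52 = 1.34
NRC = 1.34 / 4 = 0.335
Rounded to nearest 0.05: 0.35

0.35


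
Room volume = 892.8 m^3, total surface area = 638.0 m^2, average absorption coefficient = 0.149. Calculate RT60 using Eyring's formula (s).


Given values:
  V = 892.8 m^3, S = 638.0 m^2, alpha = 0.149
Formula: RT60 = 0.161 * V / (-S * ln(1 - alpha))
Compute ln(1 - 0.149) = ln(0.851) = -0.161343
Denominator: -638.0 * -0.161343 = 102.9368
Numerator: 0.161 * 892.8 = 143.7408
RT60 = 143.7408 / 102.9368 = 1.396

1.396 s


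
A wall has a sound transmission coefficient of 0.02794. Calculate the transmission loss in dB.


Given values:
  tau = 0.02794
Formula: TL = 10 * log10(1 / tau)
Compute 1 / tau = 1 / 0.02794 = 35.791
Compute log10(35.791) = 1.553774
TL = 10 * 1.553774 = 15.54

15.54 dB


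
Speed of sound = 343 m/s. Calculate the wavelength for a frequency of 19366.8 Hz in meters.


Given values:
  c = 343 m/s, f = 19366.8 Hz
Formula: lambda = c / f
lambda = 343 / 19366.8
lambda = 0.0177

0.0177 m


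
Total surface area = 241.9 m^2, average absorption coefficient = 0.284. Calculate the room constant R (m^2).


Given values:
  S = 241.9 m^2, alpha = 0.284
Formula: R = S * alpha / (1 - alpha)
Numerator: 241.9 * 0.284 = 68.6996
Denominator: 1 - 0.284 = 0.716
R = 68.6996 / 0.716 = 95.95

95.95 m^2


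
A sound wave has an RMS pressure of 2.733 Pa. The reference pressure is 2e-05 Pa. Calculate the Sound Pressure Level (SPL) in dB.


Given values:
  p = 2.733 Pa
  p_ref = 2e-05 Pa
Formula: SPL = 20 * log10(p / p_ref)
Compute ratio: p / p_ref = 2.733 / 2e-05 = 136650
Compute log10: log10(136650) = 5.13561
Multiply: SPL = 20 * 5.13561 = 102.71

102.71 dB


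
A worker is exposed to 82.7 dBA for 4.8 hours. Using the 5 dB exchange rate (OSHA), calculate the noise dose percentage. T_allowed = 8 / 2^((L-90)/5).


Given values:
  L = 82.7 dBA, T = 4.8 hours
Formula: T_allowed = 8 / 2^((L - 90) / 5)
Compute exponent: (82.7 - 90) / 5 = -1.46
Compute 2^(-1.46) = 0.363493
T_allowed = 8 / 0.363493 = 22.008677 hours
Dose = (T / T_allowed) * 100
Dose = (4.8 / 22.008677) * 100 = 21.81

21.81 %


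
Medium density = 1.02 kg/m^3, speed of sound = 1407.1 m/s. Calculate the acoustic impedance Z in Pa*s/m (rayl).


Given values:
  rho = 1.02 kg/m^3
  c = 1407.1 m/s
Formula: Z = rho * c
Z = 1.02 * 1407.1
Z = 1435.24

1435.24 rayl


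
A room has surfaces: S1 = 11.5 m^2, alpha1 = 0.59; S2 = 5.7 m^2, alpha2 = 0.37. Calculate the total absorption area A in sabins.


Given surfaces:
  Surface 1: 11.5 * 0.59 = 6.785
  Surface 2: 5.7 * 0.37 = 2.109
Formula: A = sum(Si * alpha_i)
A = 6.785 + 2.109
A = 8.89

8.89 sabins


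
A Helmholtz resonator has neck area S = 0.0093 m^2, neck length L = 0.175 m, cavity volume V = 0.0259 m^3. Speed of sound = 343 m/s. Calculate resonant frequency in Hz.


Given values:
  S = 0.0093 m^2, L = 0.175 m, V = 0.0259 m^3, c = 343 m/s
Formula: f = (c / (2*pi)) * sqrt(S / (V * L))
Compute V * L = 0.0259 * 0.175 = 0.0045325
Compute S / (V * L) = 0.0093 / 0.0045325 = 2.0518
Compute sqrt(2.0518) = 1.432411
Compute c / (2*pi) = 343 / 6.283185 = 54.590148
f = 54.590148 * 1.432411 = 78.2

78.2 Hz


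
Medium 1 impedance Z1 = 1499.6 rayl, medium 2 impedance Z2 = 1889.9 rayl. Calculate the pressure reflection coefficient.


Given values:
  Z1 = 1499.6 rayl, Z2 = 1889.9 rayl
Formula: R = (Z2 - Z1) / (Z2 + Z1)
Numerator: Z2 - Z1 = 1889.9 - 1499.6 = 390.3
Denominator: Z2 + Z1 = 1889.9 + 1499.6 = 3389.5
R = 390.3 / 3389.5 = 0.1151

0.1151


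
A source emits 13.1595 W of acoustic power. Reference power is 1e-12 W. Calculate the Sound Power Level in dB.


Given values:
  W = 13.1595 W
  W_ref = 1e-12 W
Formula: SWL = 10 * log10(W / W_ref)
Compute ratio: W / W_ref = 13159500000000
Compute log10: log10(13159500000000) = 13.119239
Multiply: SWL = 10 * 13.119239 = 131.19

131.19 dB


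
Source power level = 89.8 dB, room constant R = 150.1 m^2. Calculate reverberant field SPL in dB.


Given values:
  Lw = 89.8 dB, R = 150.1 m^2
Formula: SPL = Lw + 10 * log10(4 / R)
Compute 4 / R = 4 / 150.1 = 0.026649
Compute 10 * log10(0.026649) = -15.7432
SPL = 89.8 + (-15.7432) = 74.06

74.06 dB


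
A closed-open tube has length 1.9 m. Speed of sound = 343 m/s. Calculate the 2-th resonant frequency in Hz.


Given values:
  Tube type: closed-open, L = 1.9 m, c = 343 m/s, n = 2
Formula: f_n = (2n - 1) * c / (4 * L)
Compute 2n - 1 = 2*2 - 1 = 3
Compute 4 * L = 4 * 1.9 = 7.6
f = 3 * 343 / 7.6
f = 135.39

135.39 Hz


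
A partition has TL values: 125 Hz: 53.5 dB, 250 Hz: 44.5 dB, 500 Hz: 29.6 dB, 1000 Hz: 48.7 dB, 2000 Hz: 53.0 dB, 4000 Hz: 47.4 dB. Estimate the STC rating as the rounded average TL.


Given TL values at each frequency:
  125 Hz: 53.5 dB
  250 Hz: 44.5 dB
  500 Hz: 29.6 dB
  1000 Hz: 48.7 dB
  2000 Hz: 53.0 dB
  4000 Hz: 47.4 dB
Formula: STC ~ round(average of TL values)
Sum = 53.5 + 44.5 + 29.6 + 48.7 + 53.0 + 47.4 = 276.7
Average = 276.7 / 6 = 46.12
Rounded: 46

46


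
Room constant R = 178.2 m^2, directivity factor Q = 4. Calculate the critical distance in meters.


Given values:
  R = 178.2 m^2, Q = 4
Formula: d_c = 0.141 * sqrt(Q * R)
Compute Q * R = 4 * 178.2 = 712.8
Compute sqrt(712.8) = 26.6983
d_c = 0.141 * 26.6983 = 3.764

3.764 m


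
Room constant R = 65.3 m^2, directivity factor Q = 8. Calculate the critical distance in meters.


Given values:
  R = 65.3 m^2, Q = 8
Formula: d_c = 0.141 * sqrt(Q * R)
Compute Q * R = 8 * 65.3 = 522.4
Compute sqrt(522.4) = 22.8561
d_c = 0.141 * 22.8561 = 3.223

3.223 m


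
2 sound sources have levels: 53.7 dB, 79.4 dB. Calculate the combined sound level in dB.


Formula: L_total = 10 * log10( sum(10^(Li/10)) )
  Source 1: 10^(53.7/10) = 234422.8815
  Source 2: 10^(79.4/10) = 87096358.9956
Sum of linear values = 87330781.8771
L_total = 10 * log10(87330781.8771) = 79.41

79.41 dB


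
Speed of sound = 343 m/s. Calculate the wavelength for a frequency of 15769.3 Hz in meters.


Given values:
  c = 343 m/s, f = 15769.3 Hz
Formula: lambda = c / f
lambda = 343 / 15769.3
lambda = 0.0218

0.0218 m


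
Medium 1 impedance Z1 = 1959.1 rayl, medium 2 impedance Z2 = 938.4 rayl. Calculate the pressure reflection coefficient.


Given values:
  Z1 = 1959.1 rayl, Z2 = 938.4 rayl
Formula: R = (Z2 - Z1) / (Z2 + Z1)
Numerator: Z2 - Z1 = 938.4 - 1959.1 = -1020.7
Denominator: Z2 + Z1 = 938.4 + 1959.1 = 2897.5
R = -1020.7 / 2897.5 = -0.3523

-0.3523


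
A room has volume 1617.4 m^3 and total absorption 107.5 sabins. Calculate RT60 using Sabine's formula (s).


Given values:
  V = 1617.4 m^3
  A = 107.5 sabins
Formula: RT60 = 0.161 * V / A
Numerator: 0.161 * 1617.4 = 260.4014
RT60 = 260.4014 / 107.5 = 2.422

2.422 s


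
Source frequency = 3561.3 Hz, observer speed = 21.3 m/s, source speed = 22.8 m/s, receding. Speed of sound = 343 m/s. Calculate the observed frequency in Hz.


Given values:
  f_s = 3561.3 Hz, v_o = 21.3 m/s, v_s = 22.8 m/s
  Direction: receding
Formula: f_o = f_s * (c - v_o) / (c + v_s)
Numerator: c - v_o = 343 - 21.3 = 321.7
Denominator: c + v_s = 343 + 22.8 = 365.8
f_o = 3561.3 * 321.7 / 365.8 = 3131.96

3131.96 Hz


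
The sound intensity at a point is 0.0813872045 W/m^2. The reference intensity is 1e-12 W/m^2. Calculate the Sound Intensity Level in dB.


Given values:
  I = 0.0813872045 W/m^2
  I_ref = 1e-12 W/m^2
Formula: SIL = 10 * log10(I / I_ref)
Compute ratio: I / I_ref = 81387204500
Compute log10: log10(81387204500) = 10.910556
Multiply: SIL = 10 * 10.910556 = 109.11

109.11 dB


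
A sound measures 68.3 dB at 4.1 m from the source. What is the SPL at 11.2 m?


Given values:
  SPL1 = 68.3 dB, r1 = 4.1 m, r2 = 11.2 m
Formula: SPL2 = SPL1 - 20 * log10(r2 / r1)
Compute ratio: r2 / r1 = 11.2 / 4.1 = 2.7317
Compute log10: log10(2.7317) = 0.436433
Compute drop: 20 * 0.436433 = 8.7287
SPL2 = 68.3 - 8.7287 = 59.57

59.57 dB


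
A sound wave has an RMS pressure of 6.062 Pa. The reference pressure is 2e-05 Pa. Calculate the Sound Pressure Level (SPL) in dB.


Given values:
  p = 6.062 Pa
  p_ref = 2e-05 Pa
Formula: SPL = 20 * log10(p / p_ref)
Compute ratio: p / p_ref = 6.062 / 2e-05 = 303100
Compute log10: log10(303100) = 5.481586
Multiply: SPL = 20 * 5.481586 = 109.63

109.63 dB


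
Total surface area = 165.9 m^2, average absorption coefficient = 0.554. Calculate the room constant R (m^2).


Given values:
  S = 165.9 m^2, alpha = 0.554
Formula: R = S * alpha / (1 - alpha)
Numerator: 165.9 * 0.554 = 91.9086
Denominator: 1 - 0.554 = 0.446
R = 91.9086 / 0.446 = 206.07

206.07 m^2


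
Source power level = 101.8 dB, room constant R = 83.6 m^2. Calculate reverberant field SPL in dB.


Given values:
  Lw = 101.8 dB, R = 83.6 m^2
Formula: SPL = Lw + 10 * log10(4 / R)
Compute 4 / R = 4 / 83.6 = 0.047847
Compute 10 * log10(0.047847) = -13.2015
SPL = 101.8 + (-13.2015) = 88.6

88.6 dB


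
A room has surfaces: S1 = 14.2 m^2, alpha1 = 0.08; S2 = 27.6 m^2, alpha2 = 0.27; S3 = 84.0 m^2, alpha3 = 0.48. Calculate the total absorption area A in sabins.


Given surfaces:
  Surface 1: 14.2 * 0.08 = 1.136
  Surface 2: 27.6 * 0.27 = 7.452
  Surface 3: 84.0 * 0.48 = 40.32
Formula: A = sum(Si * alpha_i)
A = 1.136 + 7.452 + 40.32
A = 48.91

48.91 sabins


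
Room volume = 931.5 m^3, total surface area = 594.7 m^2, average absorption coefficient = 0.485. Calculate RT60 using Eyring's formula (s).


Given values:
  V = 931.5 m^3, S = 594.7 m^2, alpha = 0.485
Formula: RT60 = 0.161 * V / (-S * ln(1 - alpha))
Compute ln(1 - 0.485) = ln(0.515) = -0.663588
Denominator: -594.7 * -0.663588 = 394.6358
Numerator: 0.161 * 931.5 = 149.9715
RT60 = 149.9715 / 394.6358 = 0.38

0.38 s


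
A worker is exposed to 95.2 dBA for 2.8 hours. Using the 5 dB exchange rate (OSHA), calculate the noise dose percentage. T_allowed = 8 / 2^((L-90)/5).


Given values:
  L = 95.2 dBA, T = 2.8 hours
Formula: T_allowed = 8 / 2^((L - 90) / 5)
Compute exponent: (95.2 - 90) / 5 = 1.04
Compute 2^(1.04) = 2.056228
T_allowed = 8 / 2.056228 = 3.890619 hours
Dose = (T / T_allowed) * 100
Dose = (2.8 / 3.890619) * 100 = 71.97

71.97 %
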